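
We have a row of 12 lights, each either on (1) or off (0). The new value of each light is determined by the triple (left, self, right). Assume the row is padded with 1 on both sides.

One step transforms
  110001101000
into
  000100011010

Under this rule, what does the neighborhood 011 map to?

At position 5 the neighborhood is 011; the next row has 0 there.

0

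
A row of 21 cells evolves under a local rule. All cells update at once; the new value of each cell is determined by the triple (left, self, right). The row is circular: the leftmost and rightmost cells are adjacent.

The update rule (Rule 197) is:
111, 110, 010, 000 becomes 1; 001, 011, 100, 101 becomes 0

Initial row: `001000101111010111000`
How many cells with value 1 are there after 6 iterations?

10

101010100111010011011
101010100011010001001
101010101001010101000
101010101001010101010
101010101001010101010  (fixed point — unchanged through iteration 6)
count of 1: 10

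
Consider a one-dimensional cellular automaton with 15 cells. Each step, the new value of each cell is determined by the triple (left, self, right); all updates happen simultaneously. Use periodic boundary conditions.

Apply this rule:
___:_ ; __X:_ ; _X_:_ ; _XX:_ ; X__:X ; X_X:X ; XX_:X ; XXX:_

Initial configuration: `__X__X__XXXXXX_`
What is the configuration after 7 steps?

____XX___X__X__

___X__X______XX
X___X__X______X
XX___X__X______
_XX___X__X_____
__XX___X__X____
___XX___X__X___
____XX___X__X__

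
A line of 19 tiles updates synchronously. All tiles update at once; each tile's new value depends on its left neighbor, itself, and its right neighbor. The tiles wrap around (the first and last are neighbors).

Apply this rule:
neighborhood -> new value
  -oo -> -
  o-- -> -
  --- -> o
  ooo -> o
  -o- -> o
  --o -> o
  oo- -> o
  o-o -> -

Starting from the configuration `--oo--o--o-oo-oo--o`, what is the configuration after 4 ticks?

-o-o--o--o-oo-oo--o

-o-o-oo-oo--o--o-oo
-o-o--o--o-oo-oo--o
-o-o-oo-oo--o--o-oo  (repeats tick 1; period 2)
tick 4: -o-o--o--o-oo-oo--o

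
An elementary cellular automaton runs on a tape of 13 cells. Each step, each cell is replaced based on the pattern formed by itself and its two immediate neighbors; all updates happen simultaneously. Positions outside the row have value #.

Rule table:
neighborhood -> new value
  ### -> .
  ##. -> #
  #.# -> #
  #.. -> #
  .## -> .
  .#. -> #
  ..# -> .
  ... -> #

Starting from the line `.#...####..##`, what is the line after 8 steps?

step 1: ####....##...
step 2: ...####..###.
step 3: ##....##...##
step 4: .####..###...
step 5: #...##...###.
step 6: ###..###...##
step 7: ..##...###...
step 8: #..###...###.

#..###...###.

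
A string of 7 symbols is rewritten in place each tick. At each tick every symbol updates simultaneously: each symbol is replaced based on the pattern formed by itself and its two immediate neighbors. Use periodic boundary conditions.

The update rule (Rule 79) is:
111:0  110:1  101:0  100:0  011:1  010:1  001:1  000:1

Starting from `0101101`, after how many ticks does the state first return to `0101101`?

1

0101101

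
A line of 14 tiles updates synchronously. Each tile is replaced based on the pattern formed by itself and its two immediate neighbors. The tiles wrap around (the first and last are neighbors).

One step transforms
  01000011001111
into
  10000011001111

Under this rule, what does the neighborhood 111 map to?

1

At position 11 the neighborhood is 111; the next row has 1 there.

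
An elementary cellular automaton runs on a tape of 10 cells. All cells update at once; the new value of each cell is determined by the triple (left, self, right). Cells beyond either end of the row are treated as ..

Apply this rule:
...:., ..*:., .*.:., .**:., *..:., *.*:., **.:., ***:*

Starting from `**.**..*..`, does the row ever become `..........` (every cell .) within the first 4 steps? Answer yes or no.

yes

..........
all cells are . at step 1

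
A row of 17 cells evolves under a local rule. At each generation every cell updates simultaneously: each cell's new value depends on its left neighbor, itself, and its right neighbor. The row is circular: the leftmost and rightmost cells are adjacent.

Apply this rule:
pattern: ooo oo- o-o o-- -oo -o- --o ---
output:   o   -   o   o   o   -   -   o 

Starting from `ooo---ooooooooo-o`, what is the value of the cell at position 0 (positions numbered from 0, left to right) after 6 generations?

-

oo-oo-oooooooo-oo
o-oo-oooooooo-ooo
-oo-oooooooo-oooo
oo-oooooooo-oooo-
o-oooooooo-oooo-o
-oooooooo-oooo-oo
position 0 holds -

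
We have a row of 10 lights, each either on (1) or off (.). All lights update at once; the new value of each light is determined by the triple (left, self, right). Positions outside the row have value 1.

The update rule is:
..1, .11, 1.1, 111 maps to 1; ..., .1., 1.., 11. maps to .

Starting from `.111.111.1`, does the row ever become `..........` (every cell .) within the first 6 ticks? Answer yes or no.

no

111.111.11
11.111.111
1.111.1111
.111.11111
111.111111
11.1111111
tick 6 is 11.1111111, still not uniform .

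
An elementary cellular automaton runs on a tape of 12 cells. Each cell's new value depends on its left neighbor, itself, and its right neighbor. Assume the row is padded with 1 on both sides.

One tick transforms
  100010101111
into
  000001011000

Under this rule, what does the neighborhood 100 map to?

0

At position 1 the neighborhood is 100; the next row has 0 there.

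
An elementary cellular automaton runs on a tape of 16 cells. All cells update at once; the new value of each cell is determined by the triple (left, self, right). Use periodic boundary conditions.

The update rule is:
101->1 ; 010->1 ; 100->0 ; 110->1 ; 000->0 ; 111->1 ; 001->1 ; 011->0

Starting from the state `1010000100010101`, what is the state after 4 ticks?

1110001100111110
0110010101011111
1010111111101111
1111011111110111

1111011111110111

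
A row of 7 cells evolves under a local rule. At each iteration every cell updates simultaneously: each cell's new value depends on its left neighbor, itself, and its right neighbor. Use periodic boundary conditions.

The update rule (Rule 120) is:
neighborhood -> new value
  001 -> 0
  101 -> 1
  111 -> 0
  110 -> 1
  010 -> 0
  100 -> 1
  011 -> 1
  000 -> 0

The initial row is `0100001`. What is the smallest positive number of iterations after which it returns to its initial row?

7

iteration 1: 1010000
iteration 2: 0101000
iteration 3: 0010100
iteration 4: 0001010
iteration 5: 0000101
iteration 6: 1000010
iteration 7: 0100001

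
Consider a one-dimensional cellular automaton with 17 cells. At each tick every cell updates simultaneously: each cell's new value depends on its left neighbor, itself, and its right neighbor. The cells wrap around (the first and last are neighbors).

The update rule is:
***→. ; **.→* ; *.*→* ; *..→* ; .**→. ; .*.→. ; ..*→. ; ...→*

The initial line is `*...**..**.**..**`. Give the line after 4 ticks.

**..**..**..**...

***..**..**.**...
..**..**..**.***.
*..**..**..**..**
**..**..**..**...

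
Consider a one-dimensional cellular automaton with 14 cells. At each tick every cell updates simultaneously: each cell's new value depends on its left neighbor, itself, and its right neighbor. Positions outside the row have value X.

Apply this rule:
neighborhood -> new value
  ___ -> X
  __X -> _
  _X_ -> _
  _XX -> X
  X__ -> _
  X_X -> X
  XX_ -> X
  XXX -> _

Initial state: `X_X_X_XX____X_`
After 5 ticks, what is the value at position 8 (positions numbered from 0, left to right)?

_

XX_X_XXX_XX__X
_XX_XX_XXXX__X
XXXXXXXX__X__X
_______X_____X
_XXXXX___XXX_X
position 8 holds _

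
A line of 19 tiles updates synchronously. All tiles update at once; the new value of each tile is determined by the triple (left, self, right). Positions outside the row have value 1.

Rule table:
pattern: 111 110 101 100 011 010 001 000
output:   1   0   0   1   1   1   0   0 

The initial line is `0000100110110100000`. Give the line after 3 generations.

0110110100100101100

1000110100100110000
0100100110110101000
0110110100100101100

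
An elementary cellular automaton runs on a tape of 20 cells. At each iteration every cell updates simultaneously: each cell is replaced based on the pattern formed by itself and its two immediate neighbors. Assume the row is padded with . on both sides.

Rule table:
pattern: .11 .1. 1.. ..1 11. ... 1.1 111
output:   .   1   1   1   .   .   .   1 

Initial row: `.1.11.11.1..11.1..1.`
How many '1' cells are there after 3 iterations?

11.......111...11111
..1.....1.1.1.1.111.
.111...11.1.1.1..1.1
count of 1: 10

10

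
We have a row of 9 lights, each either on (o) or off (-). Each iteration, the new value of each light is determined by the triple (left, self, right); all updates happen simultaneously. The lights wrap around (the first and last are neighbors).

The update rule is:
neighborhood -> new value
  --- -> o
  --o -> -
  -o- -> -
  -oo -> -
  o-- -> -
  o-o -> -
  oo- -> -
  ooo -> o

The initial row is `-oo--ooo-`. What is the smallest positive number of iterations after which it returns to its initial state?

6

------o--
ooooo---o
oooo--o--
-oo------
----ooooo
-oo--ooo-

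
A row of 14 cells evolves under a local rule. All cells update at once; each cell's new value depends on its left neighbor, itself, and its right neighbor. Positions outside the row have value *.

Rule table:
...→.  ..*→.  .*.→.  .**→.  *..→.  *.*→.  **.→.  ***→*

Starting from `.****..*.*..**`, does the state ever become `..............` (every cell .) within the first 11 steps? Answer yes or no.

..**.........*
..............
all cells are . at step 2

yes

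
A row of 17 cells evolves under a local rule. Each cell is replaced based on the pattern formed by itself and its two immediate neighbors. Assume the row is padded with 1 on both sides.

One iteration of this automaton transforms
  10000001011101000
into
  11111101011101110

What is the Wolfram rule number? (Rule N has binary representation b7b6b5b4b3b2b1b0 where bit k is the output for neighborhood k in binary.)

221

position 10: 111 → 1  (bit 7 = 1)
position 0: 110 → 1  (bit 6 = 1)
position 8: 101 → 0  (bit 5 = 0)
position 1: 100 → 1  (bit 4 = 1)
position 9: 011 → 1  (bit 3 = 1)
position 7: 010 → 1  (bit 2 = 1)
position 6: 001 → 0  (bit 1 = 0)
position 2: 000 → 1  (bit 0 = 1)
bits b7..b0 = 11011101 = 221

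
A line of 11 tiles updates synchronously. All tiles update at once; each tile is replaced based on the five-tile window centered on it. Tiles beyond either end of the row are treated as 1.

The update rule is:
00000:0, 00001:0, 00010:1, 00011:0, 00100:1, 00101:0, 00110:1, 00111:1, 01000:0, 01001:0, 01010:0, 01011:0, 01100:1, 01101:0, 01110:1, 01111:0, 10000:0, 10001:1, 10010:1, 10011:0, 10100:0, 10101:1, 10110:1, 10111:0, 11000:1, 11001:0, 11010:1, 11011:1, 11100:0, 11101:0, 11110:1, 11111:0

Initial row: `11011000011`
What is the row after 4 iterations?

10111100010
01001011100
10010001000
00110111010

00110111010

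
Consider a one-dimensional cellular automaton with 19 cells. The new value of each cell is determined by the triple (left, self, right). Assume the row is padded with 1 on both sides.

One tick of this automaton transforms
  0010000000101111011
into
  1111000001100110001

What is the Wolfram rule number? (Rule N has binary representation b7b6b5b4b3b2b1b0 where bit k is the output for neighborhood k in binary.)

150

position 13: 111 → 1  (bit 7 = 1)
position 15: 110 → 0  (bit 6 = 0)
position 11: 101 → 0  (bit 5 = 0)
position 0: 100 → 1  (bit 4 = 1)
position 12: 011 → 0  (bit 3 = 0)
position 2: 010 → 1  (bit 2 = 1)
position 1: 001 → 1  (bit 1 = 1)
position 4: 000 → 0  (bit 0 = 0)
bits b7..b0 = 10010110 = 150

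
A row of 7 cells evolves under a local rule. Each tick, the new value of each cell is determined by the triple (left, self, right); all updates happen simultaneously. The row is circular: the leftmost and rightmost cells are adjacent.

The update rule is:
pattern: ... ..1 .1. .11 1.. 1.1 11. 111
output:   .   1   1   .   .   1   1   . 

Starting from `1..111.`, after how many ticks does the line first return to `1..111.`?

7

1.1..11
111.1..
..111.1
.1..111
11.1..1
.111.1.
1..111.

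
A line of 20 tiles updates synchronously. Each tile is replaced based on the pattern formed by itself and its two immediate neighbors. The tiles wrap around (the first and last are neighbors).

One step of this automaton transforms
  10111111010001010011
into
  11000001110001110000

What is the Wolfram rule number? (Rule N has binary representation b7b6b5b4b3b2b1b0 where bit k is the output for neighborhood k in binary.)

100

position 3: 111 → 0  (bit 7 = 0)
position 0: 110 → 1  (bit 6 = 1)
position 1: 101 → 1  (bit 5 = 1)
position 10: 100 → 0  (bit 4 = 0)
position 2: 011 → 0  (bit 3 = 0)
position 9: 010 → 1  (bit 2 = 1)
position 12: 001 → 0  (bit 1 = 0)
position 11: 000 → 0  (bit 0 = 0)
bits b7..b0 = 01100100 = 100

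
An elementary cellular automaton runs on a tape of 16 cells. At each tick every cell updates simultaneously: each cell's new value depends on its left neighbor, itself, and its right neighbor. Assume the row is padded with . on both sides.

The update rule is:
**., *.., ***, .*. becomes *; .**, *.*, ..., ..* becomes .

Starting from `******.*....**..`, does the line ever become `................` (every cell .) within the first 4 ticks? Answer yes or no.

no

.*****.**....**.
..****..**....**
...****..**....*
....****..**...*
tick 4 is ....****..**...*, still not uniform .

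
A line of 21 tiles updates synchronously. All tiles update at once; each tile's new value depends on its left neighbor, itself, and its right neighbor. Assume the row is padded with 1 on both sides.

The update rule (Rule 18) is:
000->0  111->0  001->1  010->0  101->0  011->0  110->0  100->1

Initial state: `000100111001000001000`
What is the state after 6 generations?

101011000110100010101
000000101000010100000
100001000100100010001
010010101011010101010
001100000000000000000
110010000000000000001

110010000000000000001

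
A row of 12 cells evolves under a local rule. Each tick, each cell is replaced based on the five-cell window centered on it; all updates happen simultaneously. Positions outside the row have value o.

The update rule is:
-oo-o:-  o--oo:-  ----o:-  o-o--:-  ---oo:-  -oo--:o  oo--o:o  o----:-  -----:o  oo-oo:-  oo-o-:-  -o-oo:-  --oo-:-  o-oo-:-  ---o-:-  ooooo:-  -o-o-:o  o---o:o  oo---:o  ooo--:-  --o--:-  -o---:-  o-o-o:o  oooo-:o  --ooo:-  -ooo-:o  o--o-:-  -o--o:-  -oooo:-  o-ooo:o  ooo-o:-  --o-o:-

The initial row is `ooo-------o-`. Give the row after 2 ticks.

tick 1: -o-o-ooo----
tick 2: -ooo-oo-o---

-ooo-oo-o---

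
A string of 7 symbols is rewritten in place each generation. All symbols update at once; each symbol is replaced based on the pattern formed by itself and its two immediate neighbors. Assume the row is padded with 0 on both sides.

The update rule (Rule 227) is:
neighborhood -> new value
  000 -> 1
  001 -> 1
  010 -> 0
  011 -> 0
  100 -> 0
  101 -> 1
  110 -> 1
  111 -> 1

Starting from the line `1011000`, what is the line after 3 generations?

0101011
1010101
0101010

0101010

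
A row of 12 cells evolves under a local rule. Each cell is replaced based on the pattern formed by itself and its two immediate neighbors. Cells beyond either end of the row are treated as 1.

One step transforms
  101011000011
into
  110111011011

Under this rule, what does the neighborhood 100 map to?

At position 6 the neighborhood is 100; the next row has 0 there.

0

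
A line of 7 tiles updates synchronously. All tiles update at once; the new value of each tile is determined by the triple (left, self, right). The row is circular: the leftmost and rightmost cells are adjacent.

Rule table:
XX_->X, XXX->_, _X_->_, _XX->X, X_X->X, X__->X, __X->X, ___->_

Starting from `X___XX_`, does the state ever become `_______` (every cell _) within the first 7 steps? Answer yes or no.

yes

_X_XXXX
X_XX__X
XXXXXXX
_______
all cells are _ at step 4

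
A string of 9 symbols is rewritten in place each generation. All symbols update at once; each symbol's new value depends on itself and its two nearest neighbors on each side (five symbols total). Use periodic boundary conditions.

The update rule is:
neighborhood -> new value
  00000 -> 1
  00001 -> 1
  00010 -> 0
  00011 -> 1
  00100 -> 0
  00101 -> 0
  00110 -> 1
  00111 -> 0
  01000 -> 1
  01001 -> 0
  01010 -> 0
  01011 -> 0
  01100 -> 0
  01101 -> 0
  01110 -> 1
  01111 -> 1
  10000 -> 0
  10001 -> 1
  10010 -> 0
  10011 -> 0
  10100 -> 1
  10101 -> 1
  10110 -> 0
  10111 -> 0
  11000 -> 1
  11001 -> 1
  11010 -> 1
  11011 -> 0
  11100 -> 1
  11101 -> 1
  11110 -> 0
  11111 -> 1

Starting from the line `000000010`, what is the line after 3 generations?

111000010

generation 1: 011111001
generation 2: 001101100
generation 3: 111000010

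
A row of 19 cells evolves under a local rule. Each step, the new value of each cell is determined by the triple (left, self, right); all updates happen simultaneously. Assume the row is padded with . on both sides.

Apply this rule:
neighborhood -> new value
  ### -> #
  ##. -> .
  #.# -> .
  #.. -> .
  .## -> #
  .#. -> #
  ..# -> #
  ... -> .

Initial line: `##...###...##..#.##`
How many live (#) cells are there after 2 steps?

9

step 1: #...###...##..##.#.
step 2: #..###...##..##..#.
count of #: 9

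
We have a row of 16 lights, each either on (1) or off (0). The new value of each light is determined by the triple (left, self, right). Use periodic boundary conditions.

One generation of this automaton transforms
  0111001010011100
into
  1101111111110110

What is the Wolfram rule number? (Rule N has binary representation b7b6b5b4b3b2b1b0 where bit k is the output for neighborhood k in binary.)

position 2: 111 → 0  (bit 7 = 0)
position 3: 110 → 1  (bit 6 = 1)
position 7: 101 → 1  (bit 5 = 1)
position 4: 100 → 1  (bit 4 = 1)
position 1: 011 → 1  (bit 3 = 1)
position 6: 010 → 1  (bit 2 = 1)
position 0: 001 → 1  (bit 1 = 1)
position 15: 000 → 0  (bit 0 = 0)
bits b7..b0 = 01111110 = 126

126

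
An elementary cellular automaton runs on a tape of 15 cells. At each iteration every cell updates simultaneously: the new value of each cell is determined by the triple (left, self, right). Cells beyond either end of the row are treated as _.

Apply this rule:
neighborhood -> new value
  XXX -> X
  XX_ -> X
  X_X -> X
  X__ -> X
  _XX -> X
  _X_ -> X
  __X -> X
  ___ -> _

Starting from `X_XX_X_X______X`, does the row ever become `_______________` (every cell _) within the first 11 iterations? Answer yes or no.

iteration 1: XXXXXXXXX____XX
iteration 2: XXXXXXXXXX__XXX
iteration 3: XXXXXXXXXXXXXXX
iteration 4: XXXXXXXXXXXXXXX  (fixed point — unchanged through iteration 11)
iteration 11 is XXXXXXXXXXXXXXX, still not uniform _

no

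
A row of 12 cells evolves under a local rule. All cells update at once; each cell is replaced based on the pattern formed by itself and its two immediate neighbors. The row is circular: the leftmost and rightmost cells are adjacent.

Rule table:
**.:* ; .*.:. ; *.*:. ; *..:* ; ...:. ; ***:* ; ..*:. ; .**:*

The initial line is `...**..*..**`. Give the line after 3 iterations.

**.*****..**

*..***..*.**
**.****...**
**.*****..**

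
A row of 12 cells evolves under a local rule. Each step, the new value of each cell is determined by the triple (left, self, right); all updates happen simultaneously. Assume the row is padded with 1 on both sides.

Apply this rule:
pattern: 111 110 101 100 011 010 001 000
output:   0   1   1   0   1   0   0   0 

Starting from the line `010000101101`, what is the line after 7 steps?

100000011111
100000010000
100000000000
100000000000  (fixed point — unchanged through step 7)

100000000000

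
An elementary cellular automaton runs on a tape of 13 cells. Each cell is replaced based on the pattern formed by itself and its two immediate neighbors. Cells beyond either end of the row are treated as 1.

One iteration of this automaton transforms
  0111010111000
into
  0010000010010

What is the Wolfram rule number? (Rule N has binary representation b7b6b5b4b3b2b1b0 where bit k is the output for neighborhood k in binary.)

129

position 2: 111 → 1  (bit 7 = 1)
position 3: 110 → 0  (bit 6 = 0)
position 0: 101 → 0  (bit 5 = 0)
position 10: 100 → 0  (bit 4 = 0)
position 1: 011 → 0  (bit 3 = 0)
position 5: 010 → 0  (bit 2 = 0)
position 12: 001 → 0  (bit 1 = 0)
position 11: 000 → 1  (bit 0 = 1)
bits b7..b0 = 10000001 = 129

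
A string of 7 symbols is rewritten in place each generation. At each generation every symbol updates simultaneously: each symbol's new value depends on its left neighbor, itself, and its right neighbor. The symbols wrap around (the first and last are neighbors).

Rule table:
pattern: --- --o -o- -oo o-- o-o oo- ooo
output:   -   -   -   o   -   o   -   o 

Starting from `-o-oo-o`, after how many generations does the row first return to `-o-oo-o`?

7

o-oo-o-
-oo-o-o
oo-o-o-
o-o-o-o
-o-o-oo
o-o-oo-
-o-oo-o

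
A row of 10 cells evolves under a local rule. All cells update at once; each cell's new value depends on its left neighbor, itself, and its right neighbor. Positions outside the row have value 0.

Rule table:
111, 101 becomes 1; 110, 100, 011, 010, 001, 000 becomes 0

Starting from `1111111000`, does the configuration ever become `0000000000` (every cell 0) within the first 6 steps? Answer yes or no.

0111110000
0011100000
0001000000
0000000000
all cells are 0 at step 4

yes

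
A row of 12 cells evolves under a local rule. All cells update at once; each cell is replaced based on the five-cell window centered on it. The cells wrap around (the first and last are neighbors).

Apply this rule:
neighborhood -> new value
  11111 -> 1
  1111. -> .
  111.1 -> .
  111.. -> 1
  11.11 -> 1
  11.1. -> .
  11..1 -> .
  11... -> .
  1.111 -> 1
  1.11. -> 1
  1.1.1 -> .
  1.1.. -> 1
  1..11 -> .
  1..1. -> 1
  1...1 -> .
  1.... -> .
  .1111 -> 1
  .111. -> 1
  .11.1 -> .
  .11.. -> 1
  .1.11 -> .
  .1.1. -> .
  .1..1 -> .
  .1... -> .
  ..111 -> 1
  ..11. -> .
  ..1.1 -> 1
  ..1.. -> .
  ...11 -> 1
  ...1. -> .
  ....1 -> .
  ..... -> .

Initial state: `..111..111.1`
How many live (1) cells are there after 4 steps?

step 1: ..111..11..1
step 2: ..111...1.1.
step 3: .1111...1.1.
step 4: .11.1...1.1.
count of 1: 5

5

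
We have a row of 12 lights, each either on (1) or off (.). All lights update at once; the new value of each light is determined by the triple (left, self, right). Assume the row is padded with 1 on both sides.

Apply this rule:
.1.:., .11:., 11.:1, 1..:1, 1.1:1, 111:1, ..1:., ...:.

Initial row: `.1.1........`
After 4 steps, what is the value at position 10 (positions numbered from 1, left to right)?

.

step 1: 1.1.1.......
step 2: 11.1.1......
step 3: 111.1.1.....
step 4: 1111.1.1....
position 10 holds .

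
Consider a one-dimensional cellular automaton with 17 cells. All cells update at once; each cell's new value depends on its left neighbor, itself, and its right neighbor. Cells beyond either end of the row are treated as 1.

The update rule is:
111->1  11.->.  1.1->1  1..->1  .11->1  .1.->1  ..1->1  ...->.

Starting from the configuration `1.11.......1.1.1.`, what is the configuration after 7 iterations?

iteration 1: .11.1.....1111111
iteration 2: 11.111...11111111
iteration 3: 1.111.1.111111111
iteration 4: .111.111111111111
iteration 5: 111.1111111111111
iteration 6: 11.11111111111111
iteration 7: 1.111111111111111

1.111111111111111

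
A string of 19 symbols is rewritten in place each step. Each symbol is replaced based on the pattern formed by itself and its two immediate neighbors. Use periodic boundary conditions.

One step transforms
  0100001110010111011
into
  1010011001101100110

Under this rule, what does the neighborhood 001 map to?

At position 5 the neighborhood is 001; the next row has 1 there.

1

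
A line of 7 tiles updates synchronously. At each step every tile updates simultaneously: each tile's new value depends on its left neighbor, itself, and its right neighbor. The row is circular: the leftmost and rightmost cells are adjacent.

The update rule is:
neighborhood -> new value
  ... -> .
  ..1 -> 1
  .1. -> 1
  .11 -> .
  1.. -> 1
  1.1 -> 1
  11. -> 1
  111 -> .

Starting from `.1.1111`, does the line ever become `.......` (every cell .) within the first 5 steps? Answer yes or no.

step 1: 111...1
step 2: ..11.1.
step 3: .1.1111  (repeats step 0; period 3)
step 5: ..11.1.
step 5 is ..11.1., still not uniform .

no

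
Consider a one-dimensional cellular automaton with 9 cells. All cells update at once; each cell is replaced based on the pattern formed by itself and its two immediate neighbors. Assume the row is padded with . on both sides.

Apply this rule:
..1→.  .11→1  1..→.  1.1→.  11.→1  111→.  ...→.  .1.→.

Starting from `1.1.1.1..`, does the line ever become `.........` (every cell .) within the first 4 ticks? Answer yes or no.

yes

tick 1: .........
all cells are . at tick 1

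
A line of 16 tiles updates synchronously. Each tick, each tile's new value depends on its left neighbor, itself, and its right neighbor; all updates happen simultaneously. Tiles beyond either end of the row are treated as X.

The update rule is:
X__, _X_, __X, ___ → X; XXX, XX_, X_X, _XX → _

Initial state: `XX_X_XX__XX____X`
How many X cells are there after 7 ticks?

___X___XX__XXXX_
XXXXXXX__XX_____
_______XX__XXXXX
XXXXXXX__XX_____  (repeats tick 2; period 2)
tick 7: _______XX__XXXXX
count of X: 7

7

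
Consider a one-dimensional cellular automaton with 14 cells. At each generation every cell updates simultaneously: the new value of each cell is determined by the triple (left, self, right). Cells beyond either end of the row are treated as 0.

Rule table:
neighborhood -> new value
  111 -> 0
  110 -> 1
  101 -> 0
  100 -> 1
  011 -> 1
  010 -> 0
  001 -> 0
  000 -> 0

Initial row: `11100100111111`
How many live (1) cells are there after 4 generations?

4

10110010100001
00111000010000
00101100001000
00001110000100
count of 1: 4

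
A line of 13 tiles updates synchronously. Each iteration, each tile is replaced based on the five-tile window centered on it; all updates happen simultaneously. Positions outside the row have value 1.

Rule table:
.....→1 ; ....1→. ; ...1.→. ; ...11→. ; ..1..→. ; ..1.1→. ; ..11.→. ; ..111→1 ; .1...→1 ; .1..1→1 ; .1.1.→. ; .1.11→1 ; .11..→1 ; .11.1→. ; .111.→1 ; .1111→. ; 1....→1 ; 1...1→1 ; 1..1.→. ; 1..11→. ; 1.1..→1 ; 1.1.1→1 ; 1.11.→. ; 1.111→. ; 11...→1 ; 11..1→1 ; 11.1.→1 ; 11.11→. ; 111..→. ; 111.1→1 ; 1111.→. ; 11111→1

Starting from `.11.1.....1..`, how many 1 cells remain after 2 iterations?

iteration 1: ...11111...1.
iteration 2: 11.1.1..11..1
count of 1: 7

7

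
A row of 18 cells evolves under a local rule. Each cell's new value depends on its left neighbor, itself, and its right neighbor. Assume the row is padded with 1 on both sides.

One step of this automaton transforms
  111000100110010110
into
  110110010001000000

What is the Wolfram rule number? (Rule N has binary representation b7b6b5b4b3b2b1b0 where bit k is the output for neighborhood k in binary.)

position 0: 111 → 1  (bit 7 = 1)
position 2: 110 → 0  (bit 6 = 0)
position 14: 101 → 0  (bit 5 = 0)
position 3: 100 → 1  (bit 4 = 1)
position 9: 011 → 0  (bit 3 = 0)
position 6: 010 → 0  (bit 2 = 0)
position 5: 001 → 0  (bit 1 = 0)
position 4: 000 → 1  (bit 0 = 1)
bits b7..b0 = 10010001 = 145

145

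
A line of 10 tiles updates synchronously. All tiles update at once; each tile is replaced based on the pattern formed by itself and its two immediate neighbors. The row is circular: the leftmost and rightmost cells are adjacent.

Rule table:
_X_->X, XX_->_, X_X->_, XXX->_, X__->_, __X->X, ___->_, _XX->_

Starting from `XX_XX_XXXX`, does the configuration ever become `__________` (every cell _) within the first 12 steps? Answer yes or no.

yes

__________
all cells are _ at step 1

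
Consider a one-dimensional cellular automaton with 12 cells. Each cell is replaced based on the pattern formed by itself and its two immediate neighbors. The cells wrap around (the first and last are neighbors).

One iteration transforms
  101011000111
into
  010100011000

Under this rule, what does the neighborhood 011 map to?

At position 4 the neighborhood is 011; the next row has 0 there.

0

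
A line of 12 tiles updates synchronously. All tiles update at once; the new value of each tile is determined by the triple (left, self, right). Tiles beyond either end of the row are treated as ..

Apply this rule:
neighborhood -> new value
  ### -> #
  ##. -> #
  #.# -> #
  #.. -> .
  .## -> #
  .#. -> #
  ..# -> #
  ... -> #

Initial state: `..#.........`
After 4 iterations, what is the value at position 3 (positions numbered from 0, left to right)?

###.########
############
############  (fixed point — unchanged through iteration 4)
position 3 holds #

#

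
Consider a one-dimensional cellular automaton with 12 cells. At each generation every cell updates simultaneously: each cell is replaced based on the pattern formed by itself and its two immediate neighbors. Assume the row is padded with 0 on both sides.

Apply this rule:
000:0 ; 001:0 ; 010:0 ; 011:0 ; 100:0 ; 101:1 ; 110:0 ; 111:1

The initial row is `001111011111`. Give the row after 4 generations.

generation 1: 000110101110
generation 2: 000001010100
generation 3: 000000101000
generation 4: 000000010000

000000010000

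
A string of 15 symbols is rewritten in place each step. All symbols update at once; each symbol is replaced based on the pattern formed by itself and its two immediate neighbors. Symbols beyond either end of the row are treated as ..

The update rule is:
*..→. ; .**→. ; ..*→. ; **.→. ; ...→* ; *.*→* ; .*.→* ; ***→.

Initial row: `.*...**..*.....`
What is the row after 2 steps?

.*.*.....*.****
.***.***.**....

.***.***.**....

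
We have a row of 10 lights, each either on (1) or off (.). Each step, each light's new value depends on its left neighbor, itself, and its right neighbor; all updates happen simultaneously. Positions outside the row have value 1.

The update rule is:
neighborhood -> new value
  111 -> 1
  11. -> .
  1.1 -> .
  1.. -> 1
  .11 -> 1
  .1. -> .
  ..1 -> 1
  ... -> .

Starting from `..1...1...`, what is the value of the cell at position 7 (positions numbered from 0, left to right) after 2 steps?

.

11.1.1.1.1
1........1
position 7 holds .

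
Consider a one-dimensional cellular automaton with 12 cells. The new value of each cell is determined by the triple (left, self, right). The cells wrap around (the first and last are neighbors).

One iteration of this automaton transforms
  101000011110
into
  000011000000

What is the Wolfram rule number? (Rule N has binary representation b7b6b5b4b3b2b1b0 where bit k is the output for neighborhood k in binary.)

1

position 8: 111 → 0  (bit 7 = 0)
position 10: 110 → 0  (bit 6 = 0)
position 1: 101 → 0  (bit 5 = 0)
position 3: 100 → 0  (bit 4 = 0)
position 7: 011 → 0  (bit 3 = 0)
position 0: 010 → 0  (bit 2 = 0)
position 6: 001 → 0  (bit 1 = 0)
position 4: 000 → 1  (bit 0 = 1)
bits b7..b0 = 00000001 = 1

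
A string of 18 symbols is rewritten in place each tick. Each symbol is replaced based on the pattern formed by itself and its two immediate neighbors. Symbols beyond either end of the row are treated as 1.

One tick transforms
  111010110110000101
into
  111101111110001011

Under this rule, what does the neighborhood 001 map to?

1

At position 14 the neighborhood is 001; the next row has 1 there.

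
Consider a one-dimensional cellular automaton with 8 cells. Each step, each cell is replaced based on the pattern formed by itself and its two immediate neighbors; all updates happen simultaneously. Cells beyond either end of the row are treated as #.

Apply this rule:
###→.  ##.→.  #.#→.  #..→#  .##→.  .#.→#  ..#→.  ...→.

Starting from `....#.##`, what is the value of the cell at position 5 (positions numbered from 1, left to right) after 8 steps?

.

step 1: #...#...
step 2: .#..##..
step 3: .##...#.
step 4: ...#..#.
step 5: #..##.#.
step 6: .#....#.
step 7: .##...#.  (repeats step 3; period 4)
step 8: ...#..#.
position 5 holds .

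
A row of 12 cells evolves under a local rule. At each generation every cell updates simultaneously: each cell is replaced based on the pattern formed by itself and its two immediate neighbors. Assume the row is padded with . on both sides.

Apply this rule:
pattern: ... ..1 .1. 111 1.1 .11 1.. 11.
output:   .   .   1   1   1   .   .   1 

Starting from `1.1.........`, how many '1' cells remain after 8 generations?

111.........
.11.........
..1.........
..1.........  (fixed point — unchanged through generation 8)
count of 1: 1

1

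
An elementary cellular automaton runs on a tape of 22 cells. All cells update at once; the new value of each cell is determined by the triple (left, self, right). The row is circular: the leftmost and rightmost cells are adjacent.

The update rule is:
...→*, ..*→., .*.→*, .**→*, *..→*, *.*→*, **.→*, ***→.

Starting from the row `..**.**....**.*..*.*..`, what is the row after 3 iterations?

*.********.*****.*****
***......***...***....
*.******.*.***.*.****.

*.******.*.***.*.****.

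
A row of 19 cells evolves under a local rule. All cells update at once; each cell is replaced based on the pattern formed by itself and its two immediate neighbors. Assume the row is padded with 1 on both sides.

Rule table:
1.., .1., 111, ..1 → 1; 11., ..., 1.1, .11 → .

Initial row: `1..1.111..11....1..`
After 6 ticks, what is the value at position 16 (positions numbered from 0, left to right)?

1

tick 1: .111..1.11..1..1111
tick 2: ..1.111...11111.111
tick 3: 111..1.1.1.111...11
tick 4: 11.111.1.1..1.1.1.1
tick 5: 1...1..1.1111.1.1..
tick 6: .1.11111..11..1.111
position 16 holds 1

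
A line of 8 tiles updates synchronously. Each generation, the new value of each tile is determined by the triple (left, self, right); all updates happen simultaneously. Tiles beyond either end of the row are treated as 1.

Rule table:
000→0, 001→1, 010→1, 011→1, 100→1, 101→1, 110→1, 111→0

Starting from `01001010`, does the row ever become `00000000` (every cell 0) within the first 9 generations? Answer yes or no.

yes

11111111
00000000
all cells are 0 at generation 2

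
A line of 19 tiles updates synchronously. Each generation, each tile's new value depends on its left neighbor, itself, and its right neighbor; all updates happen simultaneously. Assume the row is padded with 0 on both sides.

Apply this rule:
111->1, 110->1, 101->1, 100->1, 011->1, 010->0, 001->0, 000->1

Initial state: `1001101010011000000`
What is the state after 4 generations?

0111111111111111111

0101110101011111111
0011111010111111111
1011111101111111111
0111111111111111111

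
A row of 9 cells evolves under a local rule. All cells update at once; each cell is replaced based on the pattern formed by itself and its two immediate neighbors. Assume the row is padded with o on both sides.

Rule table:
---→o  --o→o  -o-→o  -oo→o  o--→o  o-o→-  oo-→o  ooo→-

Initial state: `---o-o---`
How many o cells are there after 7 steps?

oooo-oooo
---o-o---  (repeats step 0; period 2)
step 7: oooo-oooo
count of o: 8

8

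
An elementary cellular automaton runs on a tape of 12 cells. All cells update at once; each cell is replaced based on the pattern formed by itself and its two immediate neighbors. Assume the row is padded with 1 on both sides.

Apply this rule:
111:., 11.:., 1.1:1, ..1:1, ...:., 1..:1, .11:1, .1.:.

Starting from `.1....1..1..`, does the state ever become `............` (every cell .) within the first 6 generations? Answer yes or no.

1.1..1.11.11
.1.11.11.11.
1.11.11.11.1
.11.11.11.11
11.11.11.11.
..11.11.11.1
generation 6 is ..11.11.11.1, still not uniform .

no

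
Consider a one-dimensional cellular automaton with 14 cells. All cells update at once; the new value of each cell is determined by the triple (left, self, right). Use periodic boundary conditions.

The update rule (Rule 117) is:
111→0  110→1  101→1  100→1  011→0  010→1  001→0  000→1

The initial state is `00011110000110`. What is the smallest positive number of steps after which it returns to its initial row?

14

11000011110011
01111000011000
00001111001111
11100001100001
00111100111100
10000110000111
11110011110000
00011000011110
11001111000011
01100001111000
00111100001111
10000111100001
11110000111100
00011110000110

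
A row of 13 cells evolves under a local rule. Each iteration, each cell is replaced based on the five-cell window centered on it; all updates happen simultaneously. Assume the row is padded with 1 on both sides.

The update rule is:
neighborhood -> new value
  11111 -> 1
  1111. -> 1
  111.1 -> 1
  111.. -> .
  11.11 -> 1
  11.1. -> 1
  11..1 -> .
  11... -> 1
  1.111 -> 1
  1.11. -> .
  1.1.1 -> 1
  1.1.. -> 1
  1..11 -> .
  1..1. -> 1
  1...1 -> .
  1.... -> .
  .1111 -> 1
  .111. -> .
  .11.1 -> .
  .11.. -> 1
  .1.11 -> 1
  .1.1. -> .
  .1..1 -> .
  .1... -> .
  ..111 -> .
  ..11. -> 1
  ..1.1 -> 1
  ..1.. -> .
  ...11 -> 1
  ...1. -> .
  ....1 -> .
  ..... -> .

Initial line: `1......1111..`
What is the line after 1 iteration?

.1....1.11...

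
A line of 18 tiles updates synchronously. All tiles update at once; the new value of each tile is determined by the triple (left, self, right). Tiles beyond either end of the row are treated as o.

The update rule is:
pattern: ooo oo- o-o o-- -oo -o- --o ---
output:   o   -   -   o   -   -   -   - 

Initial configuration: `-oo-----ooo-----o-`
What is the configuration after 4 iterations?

--o---o-------o---

iteration 1: ---o-----o-o------
iteration 2: o---o-------o-----
iteration 3: -o---o-------o----
iteration 4: --o---o-------o---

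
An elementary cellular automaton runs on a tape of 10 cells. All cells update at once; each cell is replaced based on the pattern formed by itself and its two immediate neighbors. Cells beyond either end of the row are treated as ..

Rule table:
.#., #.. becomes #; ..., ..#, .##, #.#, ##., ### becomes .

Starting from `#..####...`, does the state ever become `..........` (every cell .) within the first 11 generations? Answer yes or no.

no

generation 1: ##.....#..
generation 2: ..#....##.
generation 3: ..##.....#
generation 4: ....#....#
generation 5: ....##...#
generation 6: ......#..#
generation 7: ......##.#
generation 8: .........#
generation 9: .........#  (fixed point — unchanged through generation 11)
generation 11 is .........#, still not uniform .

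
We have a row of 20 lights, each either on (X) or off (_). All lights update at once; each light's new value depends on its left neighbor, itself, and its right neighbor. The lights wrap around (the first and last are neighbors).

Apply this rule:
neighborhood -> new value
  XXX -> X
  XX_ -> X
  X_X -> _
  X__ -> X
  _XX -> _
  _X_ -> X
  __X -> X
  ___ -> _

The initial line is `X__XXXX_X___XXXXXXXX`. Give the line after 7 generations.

XXX_XXX_XX_X_XXXXXXX
XXX__XX__X_X__XXXXXX
XXXXX_XXXX_XXX_XXXXX
XXXXX__XXX__XX__XXXX
XXXXXXX_XXXX_XXX_XXX
XXXXXXX__XXX__XX__XX
XXXXXXXXX_XXXX_XXX_X

XXXXXXXXX_XXXX_XXX_X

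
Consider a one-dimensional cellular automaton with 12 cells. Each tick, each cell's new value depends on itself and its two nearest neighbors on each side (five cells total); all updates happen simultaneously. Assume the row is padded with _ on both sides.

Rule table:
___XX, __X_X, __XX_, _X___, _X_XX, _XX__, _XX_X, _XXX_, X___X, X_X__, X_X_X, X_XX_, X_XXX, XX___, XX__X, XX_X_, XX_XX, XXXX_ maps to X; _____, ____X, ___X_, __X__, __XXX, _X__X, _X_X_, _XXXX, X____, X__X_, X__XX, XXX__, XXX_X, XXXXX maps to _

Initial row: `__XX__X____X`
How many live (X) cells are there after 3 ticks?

_XXXX__X____
X__X_X__X___
___X_X___X__
count of X: 3

3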